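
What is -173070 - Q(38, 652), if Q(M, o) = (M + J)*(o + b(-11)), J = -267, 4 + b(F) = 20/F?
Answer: -276038/11 ≈ -25094.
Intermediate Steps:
b(F) = -4 + 20/F
Q(M, o) = (-267 + M)*(-64/11 + o) (Q(M, o) = (M - 267)*(o + (-4 + 20/(-11))) = (-267 + M)*(o + (-4 + 20*(-1/11))) = (-267 + M)*(o + (-4 - 20/11)) = (-267 + M)*(o - 64/11) = (-267 + M)*(-64/11 + o))
-173070 - Q(38, 652) = -173070 - (17088/11 - 267*652 - 64/11*38 + 38*652) = -173070 - (17088/11 - 174084 - 2432/11 + 24776) = -173070 - 1*(-1627732/11) = -173070 + 1627732/11 = -276038/11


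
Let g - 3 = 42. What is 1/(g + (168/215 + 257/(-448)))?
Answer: 96320/4354409 ≈ 0.022120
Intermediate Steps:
g = 45 (g = 3 + 42 = 45)
1/(g + (168/215 + 257/(-448))) = 1/(45 + (168/215 + 257/(-448))) = 1/(45 + (168*(1/215) + 257*(-1/448))) = 1/(45 + (168/215 - 257/448)) = 1/(45 + 20009/96320) = 1/(4354409/96320) = 96320/4354409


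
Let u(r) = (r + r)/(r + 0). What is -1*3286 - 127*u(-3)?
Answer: -3540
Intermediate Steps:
u(r) = 2 (u(r) = (2*r)/r = 2)
-1*3286 - 127*u(-3) = -1*3286 - 127*2 = -3286 - 1*254 = -3286 - 254 = -3540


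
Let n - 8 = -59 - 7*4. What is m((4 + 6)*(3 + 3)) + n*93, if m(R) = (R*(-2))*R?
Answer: -14547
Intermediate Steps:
m(R) = -2*R² (m(R) = (-2*R)*R = -2*R²)
n = -79 (n = 8 + (-59 - 7*4) = 8 + (-59 - 1*28) = 8 + (-59 - 28) = 8 - 87 = -79)
m((4 + 6)*(3 + 3)) + n*93 = -2*(3 + 3)²*(4 + 6)² - 79*93 = -2*(10*6)² - 7347 = -2*60² - 7347 = -2*3600 - 7347 = -7200 - 7347 = -14547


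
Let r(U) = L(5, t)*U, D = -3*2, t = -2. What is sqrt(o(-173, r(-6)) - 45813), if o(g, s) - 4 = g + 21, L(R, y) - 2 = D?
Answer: I*sqrt(45961) ≈ 214.39*I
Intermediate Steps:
D = -6
L(R, y) = -4 (L(R, y) = 2 - 6 = -4)
r(U) = -4*U
o(g, s) = 25 + g (o(g, s) = 4 + (g + 21) = 4 + (21 + g) = 25 + g)
sqrt(o(-173, r(-6)) - 45813) = sqrt((25 - 173) - 45813) = sqrt(-148 - 45813) = sqrt(-45961) = I*sqrt(45961)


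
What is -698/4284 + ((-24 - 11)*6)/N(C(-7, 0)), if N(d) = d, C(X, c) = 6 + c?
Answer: -75319/2142 ≈ -35.163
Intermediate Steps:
-698/4284 + ((-24 - 11)*6)/N(C(-7, 0)) = -698/4284 + ((-24 - 11)*6)/(6 + 0) = -698*1/4284 - 35*6/6 = -349/2142 - 210*1/6 = -349/2142 - 35 = -75319/2142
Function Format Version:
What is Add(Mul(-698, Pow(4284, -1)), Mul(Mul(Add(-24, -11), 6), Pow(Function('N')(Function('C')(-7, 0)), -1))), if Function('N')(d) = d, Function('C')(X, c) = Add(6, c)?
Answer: Rational(-75319, 2142) ≈ -35.163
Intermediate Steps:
Add(Mul(-698, Pow(4284, -1)), Mul(Mul(Add(-24, -11), 6), Pow(Function('N')(Function('C')(-7, 0)), -1))) = Add(Mul(-698, Pow(4284, -1)), Mul(Mul(Add(-24, -11), 6), Pow(Add(6, 0), -1))) = Add(Mul(-698, Rational(1, 4284)), Mul(Mul(-35, 6), Pow(6, -1))) = Add(Rational(-349, 2142), Mul(-210, Rational(1, 6))) = Add(Rational(-349, 2142), -35) = Rational(-75319, 2142)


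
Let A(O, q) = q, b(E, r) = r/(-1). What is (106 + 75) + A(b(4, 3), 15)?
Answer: 196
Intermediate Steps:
b(E, r) = -r (b(E, r) = r*(-1) = -r)
(106 + 75) + A(b(4, 3), 15) = (106 + 75) + 15 = 181 + 15 = 196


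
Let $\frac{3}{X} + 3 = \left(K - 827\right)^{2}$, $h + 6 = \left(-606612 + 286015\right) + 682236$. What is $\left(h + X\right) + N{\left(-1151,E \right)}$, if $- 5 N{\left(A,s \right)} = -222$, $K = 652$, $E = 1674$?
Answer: $\frac{55376426729}{153110} \approx 3.6168 \cdot 10^{5}$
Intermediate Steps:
$h = 361633$ ($h = -6 + \left(\left(-606612 + 286015\right) + 682236\right) = -6 + \left(-320597 + 682236\right) = -6 + 361639 = 361633$)
$N{\left(A,s \right)} = \frac{222}{5}$ ($N{\left(A,s \right)} = \left(- \frac{1}{5}\right) \left(-222\right) = \frac{222}{5}$)
$X = \frac{3}{30622}$ ($X = \frac{3}{-3 + \left(652 - 827\right)^{2}} = \frac{3}{-3 + \left(-175\right)^{2}} = \frac{3}{-3 + 30625} = \frac{3}{30622} \approx 9.7969 \cdot 10^{-5}$)
$\left(h + X\right) + N{\left(-1151,E \right)} = \left(361633 + \frac{3}{30622}\right) + \frac{222}{5} = \frac{11073925729}{30622} + \frac{222}{5} = \frac{55376426729}{153110}$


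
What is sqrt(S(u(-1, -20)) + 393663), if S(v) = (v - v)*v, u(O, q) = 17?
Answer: sqrt(393663) ≈ 627.43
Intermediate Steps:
S(v) = 0 (S(v) = 0*v = 0)
sqrt(S(u(-1, -20)) + 393663) = sqrt(0 + 393663) = sqrt(393663)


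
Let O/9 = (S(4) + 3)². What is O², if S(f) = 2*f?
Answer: 1185921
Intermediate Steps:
O = 1089 (O = 9*(2*4 + 3)² = 9*(8 + 3)² = 9*11² = 9*121 = 1089)
O² = 1089² = 1185921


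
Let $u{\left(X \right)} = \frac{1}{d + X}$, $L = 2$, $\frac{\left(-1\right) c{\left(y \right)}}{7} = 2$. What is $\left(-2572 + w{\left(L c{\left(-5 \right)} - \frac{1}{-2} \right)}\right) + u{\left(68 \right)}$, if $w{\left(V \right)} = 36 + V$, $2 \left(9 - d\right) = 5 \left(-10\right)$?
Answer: $- \frac{130738}{51} \approx -2563.5$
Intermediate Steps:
$d = 34$ ($d = 9 - \frac{5 \left(-10\right)}{2} = 9 - -25 = 9 + 25 = 34$)
$c{\left(y \right)} = -14$ ($c{\left(y \right)} = \left(-7\right) 2 = -14$)
$u{\left(X \right)} = \frac{1}{34 + X}$
$\left(-2572 + w{\left(L c{\left(-5 \right)} - \frac{1}{-2} \right)}\right) + u{\left(68 \right)} = \left(-2572 + \left(36 + \left(2 \left(-14\right) - \frac{1}{-2}\right)\right)\right) + \frac{1}{34 + 68} = \left(-2572 + \left(36 - \frac{55}{2}\right)\right) + \frac{1}{102} = \left(-2572 + \frac{17}{2}\right) + \frac{1}{102} = - \frac{5127}{2} + \frac{1}{102} = - \frac{130738}{51}$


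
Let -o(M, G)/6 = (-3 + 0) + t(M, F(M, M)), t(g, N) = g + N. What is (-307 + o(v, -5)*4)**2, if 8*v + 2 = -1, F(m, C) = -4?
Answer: 16900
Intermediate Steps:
v = -3/8 (v = -1/4 + (1/8)*(-1) = -1/4 - 1/8 = -3/8 ≈ -0.37500)
t(g, N) = N + g
o(M, G) = 42 - 6*M (o(M, G) = -6*((-3 + 0) + (-4 + M)) = -6*(-3 + (-4 + M)) = -6*(-7 + M) = 42 - 6*M)
(-307 + o(v, -5)*4)**2 = (-307 + (42 - 6*(-3/8))*4)**2 = (-307 + (42 + 9/4)*4)**2 = (-307 + (177/4)*4)**2 = (-307 + 177)**2 = (-130)**2 = 16900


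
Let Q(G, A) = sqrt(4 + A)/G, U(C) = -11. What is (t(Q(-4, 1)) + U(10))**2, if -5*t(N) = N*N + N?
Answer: 156661/1280 - 177*sqrt(5)/160 ≈ 119.92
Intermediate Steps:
Q(G, A) = sqrt(4 + A)/G
t(N) = -N/5 - N**2/5 (t(N) = -(N*N + N)/5 = -(N**2 + N)/5 = -(N + N**2)/5 = -N/5 - N**2/5)
(t(Q(-4, 1)) + U(10))**2 = (-sqrt(4 + 1)/(-4)*(1 + sqrt(4 + 1)/(-4))/5 - 11)**2 = (-(-sqrt(5)/4)*(1 - sqrt(5)/4)/5 - 11)**2 = (sqrt(5)*(1 - sqrt(5)/4)/20 - 11)**2 = (-11 + sqrt(5)*(1 - sqrt(5)/4)/20)**2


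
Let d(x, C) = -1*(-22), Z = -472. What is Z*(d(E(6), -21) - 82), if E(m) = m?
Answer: 28320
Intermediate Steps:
d(x, C) = 22
Z*(d(E(6), -21) - 82) = -472*(22 - 82) = -472*(-60) = 28320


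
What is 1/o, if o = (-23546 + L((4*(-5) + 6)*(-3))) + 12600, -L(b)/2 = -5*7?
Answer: -1/10876 ≈ -9.1946e-5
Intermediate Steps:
L(b) = 70 (L(b) = -(-10)*7 = -2*(-35) = 70)
o = -10876 (o = (-23546 + 70) + 12600 = -23476 + 12600 = -10876)
1/o = 1/(-10876) = -1/10876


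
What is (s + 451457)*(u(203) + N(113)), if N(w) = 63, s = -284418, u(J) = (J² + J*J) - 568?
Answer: 13682665607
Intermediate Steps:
u(J) = -568 + 2*J² (u(J) = (J² + J²) - 568 = 2*J² - 568 = -568 + 2*J²)
(s + 451457)*(u(203) + N(113)) = (-284418 + 451457)*((-568 + 2*203²) + 63) = 167039*((-568 + 2*41209) + 63) = 167039*((-568 + 82418) + 63) = 167039*(81850 + 63) = 167039*81913 = 13682665607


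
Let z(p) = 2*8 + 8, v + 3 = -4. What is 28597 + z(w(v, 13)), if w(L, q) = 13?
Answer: 28621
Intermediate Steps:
v = -7 (v = -3 - 4 = -7)
z(p) = 24 (z(p) = 16 + 8 = 24)
28597 + z(w(v, 13)) = 28597 + 24 = 28621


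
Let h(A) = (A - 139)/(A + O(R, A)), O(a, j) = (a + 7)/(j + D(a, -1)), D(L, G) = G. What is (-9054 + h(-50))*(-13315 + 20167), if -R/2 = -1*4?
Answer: -5891164596/95 ≈ -6.2012e+7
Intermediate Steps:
R = 8 (R = -(-2)*4 = -2*(-4) = 8)
O(a, j) = (7 + a)/(-1 + j) (O(a, j) = (a + 7)/(j - 1) = (7 + a)/(-1 + j))
h(A) = (-139 + A)/(A + 15/(-1 + A)) (h(A) = (A - 139)/(A + (7 + 8)/(-1 + A)) = (-139 + A)/(A + 15/(-1 + A)))
(-9054 + h(-50))*(-13315 + 20167) = (-9054 + (-1 - 50)*(-139 - 50)/(15 - 50*(-1 - 50)))*(-13315 + 20167) = (-9054 - 51*(-189)/(15 - 50*(-51)))*6852 = (-9054 - 51*(-189)/(15 + 2550))*6852 = (-9054 - 51*(-189)/2565)*6852 = (-9054 + (1/2565)*(-51)*(-189))*6852 = (-9054 + 357/95)*6852 = -859773/95*6852 = -5891164596/95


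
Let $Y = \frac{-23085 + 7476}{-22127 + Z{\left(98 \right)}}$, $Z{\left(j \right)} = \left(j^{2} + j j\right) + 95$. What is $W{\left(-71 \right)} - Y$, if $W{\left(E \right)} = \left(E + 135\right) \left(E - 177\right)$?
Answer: $- \frac{44838137}{2824} \approx -15878.0$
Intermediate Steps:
$W{\left(E \right)} = \left(-177 + E\right) \left(135 + E\right)$ ($W{\left(E \right)} = \left(135 + E\right) \left(-177 + E\right) = \left(-177 + E\right) \left(135 + E\right)$)
$Z{\left(j \right)} = 95 + 2 j^{2}$ ($Z{\left(j \right)} = \left(j^{2} + j^{2}\right) + 95 = 2 j^{2} + 95 = 95 + 2 j^{2}$)
$Y = \frac{15609}{2824}$ ($Y = \frac{-23085 + 7476}{-22127 + \left(95 + 2 \cdot 98^{2}\right)} = - \frac{15609}{-22127 + \left(95 + 2 \cdot 9604\right)} = - \frac{15609}{-22127 + \left(95 + 19208\right)} = - \frac{15609}{-22127 + 19303} = - \frac{15609}{-2824} = \left(-15609\right) \left(- \frac{1}{2824}\right) = \frac{15609}{2824} \approx 5.5273$)
$W{\left(-71 \right)} - Y = \left(-23895 + \left(-71\right)^{2} - -2982\right) - \frac{15609}{2824} = \left(-23895 + 5041 + 2982\right) - \frac{15609}{2824} = -15872 - \frac{15609}{2824} = - \frac{44838137}{2824}$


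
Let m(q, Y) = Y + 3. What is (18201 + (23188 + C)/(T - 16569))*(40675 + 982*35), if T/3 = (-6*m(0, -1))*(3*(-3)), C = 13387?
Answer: 77846329790/57 ≈ 1.3657e+9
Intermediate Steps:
m(q, Y) = 3 + Y
T = 324 (T = 3*((-6*(3 - 1))*(3*(-3))) = 3*(-6*2*(-9)) = 3*(-12*(-9)) = 3*108 = 324)
(18201 + (23188 + C)/(T - 16569))*(40675 + 982*35) = (18201 + (23188 + 13387)/(324 - 16569))*(40675 + 982*35) = (18201 + 36575/(-16245))*(40675 + 34370) = (18201 + 36575*(-1/16245))*75045 = (18201 - 385/171)*75045 = (3111986/171)*75045 = 77846329790/57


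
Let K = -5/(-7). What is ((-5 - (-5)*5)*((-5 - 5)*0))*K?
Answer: 0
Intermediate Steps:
K = 5/7 (K = -5*(-⅐) = 5/7 ≈ 0.71429)
((-5 - (-5)*5)*((-5 - 5)*0))*K = ((-5 - (-5)*5)*((-5 - 5)*0))*(5/7) = ((-5 - 1*(-25))*(-10*0))*(5/7) = ((-5 + 25)*0)*(5/7) = (20*0)*(5/7) = 0*(5/7) = 0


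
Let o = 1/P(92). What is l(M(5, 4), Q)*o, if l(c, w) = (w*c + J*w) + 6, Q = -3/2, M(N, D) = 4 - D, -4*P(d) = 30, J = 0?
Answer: -⅘ ≈ -0.80000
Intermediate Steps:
P(d) = -15/2 (P(d) = -¼*30 = -15/2)
Q = -3/2 (Q = -3*½ = -3/2 ≈ -1.5000)
l(c, w) = 6 + c*w (l(c, w) = (w*c + 0*w) + 6 = (c*w + 0) + 6 = c*w + 6 = 6 + c*w)
o = -2/15 (o = 1/(-15/2) = -2/15 ≈ -0.13333)
l(M(5, 4), Q)*o = (6 + (4 - 1*4)*(-3/2))*(-2/15) = (6 + (4 - 4)*(-3/2))*(-2/15) = (6 + 0*(-3/2))*(-2/15) = (6 + 0)*(-2/15) = 6*(-2/15) = -⅘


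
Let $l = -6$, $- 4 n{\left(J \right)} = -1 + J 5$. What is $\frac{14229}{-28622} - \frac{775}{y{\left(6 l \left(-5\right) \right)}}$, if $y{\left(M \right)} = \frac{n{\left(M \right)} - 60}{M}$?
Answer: $\frac{15954869169}{32600458} \approx 489.41$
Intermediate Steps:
$n{\left(J \right)} = \frac{1}{4} - \frac{5 J}{4}$ ($n{\left(J \right)} = - \frac{-1 + J 5}{4} = - \frac{-1 + 5 J}{4} = \frac{1}{4} - \frac{5 J}{4}$)
$y{\left(M \right)} = \frac{- \frac{239}{4} - \frac{5 M}{4}}{M}$ ($y{\left(M \right)} = \frac{\left(\frac{1}{4} - \frac{5 M}{4}\right) - 60}{M} = \frac{- \frac{239}{4} - \frac{5 M}{4}}{M}$)
$\frac{14229}{-28622} - \frac{775}{y{\left(6 l \left(-5\right) \right)}} = \frac{14229}{-28622} - \frac{775}{\frac{1}{4} \frac{1}{6 \left(-6\right) \left(-5\right)} \left(-239 - 5 \cdot 6 \left(-6\right) \left(-5\right)\right)} = 14229 \left(- \frac{1}{28622}\right) - \frac{775}{\frac{1}{4} \frac{1}{\left(-36\right) \left(-5\right)} \left(-239 - 5 \left(\left(-36\right) \left(-5\right)\right)\right)} = - \frac{14229}{28622} - \frac{775}{\frac{1}{4} \cdot \frac{1}{180} \left(-239 - 900\right)} = - \frac{14229}{28622} - \frac{775}{\frac{1}{4} \cdot \frac{1}{180} \left(-1139\right)} = - \frac{14229}{28622} - \frac{775}{- \frac{1139}{720}} = - \frac{14229}{28622} - - \frac{558000}{1139} = - \frac{14229}{28622} + \frac{558000}{1139} = \frac{15954869169}{32600458}$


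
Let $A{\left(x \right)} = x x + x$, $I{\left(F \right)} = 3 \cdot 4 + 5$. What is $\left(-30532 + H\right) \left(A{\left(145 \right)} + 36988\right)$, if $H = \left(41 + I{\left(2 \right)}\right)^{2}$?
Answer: $-1580036544$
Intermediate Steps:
$I{\left(F \right)} = 17$ ($I{\left(F \right)} = 12 + 5 = 17$)
$A{\left(x \right)} = x + x^{2}$ ($A{\left(x \right)} = x^{2} + x = x + x^{2}$)
$H = 3364$ ($H = \left(41 + 17\right)^{2} = 58^{2} = 3364$)
$\left(-30532 + H\right) \left(A{\left(145 \right)} + 36988\right) = \left(-30532 + 3364\right) \left(145 \left(1 + 145\right) + 36988\right) = - 27168 \left(145 \cdot 146 + 36988\right) = - 27168 \left(21170 + 36988\right) = \left(-27168\right) 58158 = -1580036544$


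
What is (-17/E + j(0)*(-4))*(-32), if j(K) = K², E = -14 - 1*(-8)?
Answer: -272/3 ≈ -90.667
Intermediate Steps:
E = -6 (E = -14 + 8 = -6)
(-17/E + j(0)*(-4))*(-32) = (-17/(-6) + 0²*(-4))*(-32) = (-17*(-⅙) + 0*(-4))*(-32) = (17/6 + 0)*(-32) = (17/6)*(-32) = -272/3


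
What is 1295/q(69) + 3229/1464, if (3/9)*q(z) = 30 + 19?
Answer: 112883/10248 ≈ 11.015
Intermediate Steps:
q(z) = 147 (q(z) = 3*(30 + 19) = 3*49 = 147)
1295/q(69) + 3229/1464 = 1295/147 + 3229/1464 = 1295*(1/147) + 3229*(1/1464) = 185/21 + 3229/1464 = 112883/10248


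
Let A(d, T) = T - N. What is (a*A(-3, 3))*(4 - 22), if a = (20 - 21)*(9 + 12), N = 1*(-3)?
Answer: 2268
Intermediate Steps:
N = -3
a = -21 (a = -1*21 = -21)
A(d, T) = 3 + T (A(d, T) = T - 1*(-3) = T + 3 = 3 + T)
(a*A(-3, 3))*(4 - 22) = (-21*(3 + 3))*(4 - 22) = -21*6*(-18) = -126*(-18) = 2268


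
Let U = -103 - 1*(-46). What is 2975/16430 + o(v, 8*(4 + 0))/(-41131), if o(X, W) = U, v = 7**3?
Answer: 24660247/135156466 ≈ 0.18246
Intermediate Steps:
U = -57 (U = -103 + 46 = -57)
v = 343
o(X, W) = -57
2975/16430 + o(v, 8*(4 + 0))/(-41131) = 2975/16430 - 57/(-41131) = 2975*(1/16430) - 57*(-1/41131) = 595/3286 + 57/41131 = 24660247/135156466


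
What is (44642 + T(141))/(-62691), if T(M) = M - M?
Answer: -44642/62691 ≈ -0.71210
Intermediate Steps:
T(M) = 0
(44642 + T(141))/(-62691) = (44642 + 0)/(-62691) = 44642*(-1/62691) = -44642/62691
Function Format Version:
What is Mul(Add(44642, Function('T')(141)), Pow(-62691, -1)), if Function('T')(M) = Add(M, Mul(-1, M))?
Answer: Rational(-44642, 62691) ≈ -0.71210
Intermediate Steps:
Function('T')(M) = 0
Mul(Add(44642, Function('T')(141)), Pow(-62691, -1)) = Mul(Add(44642, 0), Pow(-62691, -1)) = Mul(44642, Rational(-1, 62691)) = Rational(-44642, 62691)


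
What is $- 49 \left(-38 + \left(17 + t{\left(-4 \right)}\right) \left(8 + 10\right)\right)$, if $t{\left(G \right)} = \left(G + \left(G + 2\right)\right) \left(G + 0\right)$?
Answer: $-34300$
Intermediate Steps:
$t{\left(G \right)} = G \left(2 + 2 G\right)$ ($t{\left(G \right)} = \left(G + \left(2 + G\right)\right) G = \left(2 + 2 G\right) G = G \left(2 + 2 G\right)$)
$- 49 \left(-38 + \left(17 + t{\left(-4 \right)}\right) \left(8 + 10\right)\right) = - 49 \left(-38 + \left(17 + 2 \left(-4\right) \left(1 - 4\right)\right) \left(8 + 10\right)\right) = - 49 \left(-38 + \left(17 + 2 \left(-4\right) \left(-3\right)\right) 18\right) = - 49 \left(-38 + \left(17 + 24\right) 18\right) = - 49 \left(-38 + 41 \cdot 18\right) = - 49 \left(-38 + 738\right) = \left(-49\right) 700 = -34300$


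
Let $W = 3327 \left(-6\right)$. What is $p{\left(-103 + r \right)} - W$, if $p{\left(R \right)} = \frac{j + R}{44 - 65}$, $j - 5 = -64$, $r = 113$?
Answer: $\frac{59893}{3} \approx 19964.0$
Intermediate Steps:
$j = -59$ ($j = 5 - 64 = -59$)
$W = -19962$
$p{\left(R \right)} = \frac{59}{21} - \frac{R}{21}$ ($p{\left(R \right)} = \frac{-59 + R}{44 - 65} = \frac{-59 + R}{-21} = \left(-59 + R\right) \left(- \frac{1}{21}\right) = \frac{59}{21} - \frac{R}{21}$)
$p{\left(-103 + r \right)} - W = \left(\frac{59}{21} - \frac{-103 + 113}{21}\right) - -19962 = \left(\frac{59}{21} - \frac{10}{21}\right) + 19962 = \frac{7}{3} + 19962 = \frac{59893}{3}$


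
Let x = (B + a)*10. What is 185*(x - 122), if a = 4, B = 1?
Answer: -13320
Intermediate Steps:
x = 50 (x = (1 + 4)*10 = 5*10 = 50)
185*(x - 122) = 185*(50 - 122) = 185*(-72) = -13320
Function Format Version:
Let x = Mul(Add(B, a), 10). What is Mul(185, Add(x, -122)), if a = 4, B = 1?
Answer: -13320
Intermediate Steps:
x = 50 (x = Mul(Add(1, 4), 10) = Mul(5, 10) = 50)
Mul(185, Add(x, -122)) = Mul(185, Add(50, -122)) = Mul(185, -72) = -13320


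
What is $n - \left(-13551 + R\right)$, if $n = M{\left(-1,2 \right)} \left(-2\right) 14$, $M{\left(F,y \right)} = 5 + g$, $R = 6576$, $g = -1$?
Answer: $6863$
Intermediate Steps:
$M{\left(F,y \right)} = 4$ ($M{\left(F,y \right)} = 5 - 1 = 4$)
$n = -112$ ($n = 4 \left(-2\right) 14 = \left(-8\right) 14 = -112$)
$n - \left(-13551 + R\right) = -112 + \left(13551 - 6576\right) = -112 + 6975 = 6863$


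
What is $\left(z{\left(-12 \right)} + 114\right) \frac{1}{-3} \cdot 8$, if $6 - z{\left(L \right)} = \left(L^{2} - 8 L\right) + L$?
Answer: $288$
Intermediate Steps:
$z{\left(L \right)} = 6 - L^{2} + 7 L$ ($z{\left(L \right)} = 6 - \left(\left(L^{2} - 8 L\right) + L\right) = 6 - \left(L^{2} - 7 L\right) = 6 - L^{2} + 7 L$)
$\left(z{\left(-12 \right)} + 114\right) \frac{1}{-3} \cdot 8 = \left(\left(6 - \left(-12\right)^{2} + 7 \left(-12\right)\right) + 114\right) \frac{1}{-3} \cdot 8 = \left(\left(6 - 144 - 84\right) + 114\right) \left(\left(- \frac{1}{3}\right) 8\right) = \left(\left(6 - 144 - 84\right) + 114\right) \left(- \frac{8}{3}\right) = \left(-222 + 114\right) \left(- \frac{8}{3}\right) = \left(-108\right) \left(- \frac{8}{3}\right) = 288$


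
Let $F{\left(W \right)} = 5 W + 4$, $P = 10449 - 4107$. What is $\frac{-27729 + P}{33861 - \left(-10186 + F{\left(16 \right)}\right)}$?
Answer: $- \frac{21387}{43963} \approx -0.48648$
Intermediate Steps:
$P = 6342$ ($P = 10449 - 4107 = 6342$)
$F{\left(W \right)} = 4 + 5 W$
$\frac{-27729 + P}{33861 - \left(-10186 + F{\left(16 \right)}\right)} = \frac{-27729 + 6342}{33861 - \left(-10186 + \left(4 + 5 \cdot 16\right)\right)} = - \frac{21387}{33861 - \left(-10186 + \left(4 + 80\right)\right)} = - \frac{21387}{33861 - \left(-10186 + 84\right)} = - \frac{21387}{33861 - -10102} = - \frac{21387}{33861 + 10102} = - \frac{21387}{43963}$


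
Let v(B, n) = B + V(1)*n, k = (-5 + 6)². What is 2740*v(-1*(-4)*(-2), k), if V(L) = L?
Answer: -19180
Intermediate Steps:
k = 1 (k = 1² = 1)
v(B, n) = B + n (v(B, n) = B + 1*n = B + n)
2740*v(-1*(-4)*(-2), k) = 2740*(-1*(-4)*(-2) + 1) = 2740*(4*(-2) + 1) = 2740*(-8 + 1) = 2740*(-7) = -19180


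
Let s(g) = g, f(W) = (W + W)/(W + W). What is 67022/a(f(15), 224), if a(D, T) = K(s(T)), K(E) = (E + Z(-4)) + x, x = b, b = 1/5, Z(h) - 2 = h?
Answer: 335110/1111 ≈ 301.63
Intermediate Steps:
f(W) = 1 (f(W) = (2*W)/((2*W)) = (2*W)*(1/(2*W)) = 1)
Z(h) = 2 + h
b = ⅕ ≈ 0.20000
x = ⅕ ≈ 0.20000
K(E) = -9/5 + E (K(E) = (E + (2 - 4)) + ⅕ = (E - 2) + ⅕ = (-2 + E) + ⅕ = -9/5 + E)
a(D, T) = -9/5 + T
67022/a(f(15), 224) = 67022/(-9/5 + 224) = 67022/(1111/5) = 67022*(5/1111) = 335110/1111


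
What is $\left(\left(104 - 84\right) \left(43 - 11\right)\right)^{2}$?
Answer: $409600$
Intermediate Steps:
$\left(\left(104 - 84\right) \left(43 - 11\right)\right)^{2} = \left(20 \cdot 32\right)^{2} = 640^{2} = 409600$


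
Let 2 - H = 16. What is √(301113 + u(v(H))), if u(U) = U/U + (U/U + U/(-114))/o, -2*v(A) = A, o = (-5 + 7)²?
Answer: √15653122374/228 ≈ 548.74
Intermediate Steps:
o = 4 (o = 2² = 4)
H = -14 (H = 2 - 1*16 = 2 - 16 = -14)
v(A) = -A/2
u(U) = 5/4 - U/456 (u(U) = U/U + (U/U + U/(-114))/4 = 1 + (1 + U*(-1/114))*(¼) = 1 + (1 - U/114)*(¼) = 1 + (¼ - U/456) = 5/4 - U/456)
√(301113 + u(v(H))) = √(301113 + (5/4 - (-1)*(-14)/912)) = √(301113 + (5/4 - 1/456*7)) = √(301113 + (5/4 - 7/456)) = √(301113 + 563/456) = √(137308091/456) = √15653122374/228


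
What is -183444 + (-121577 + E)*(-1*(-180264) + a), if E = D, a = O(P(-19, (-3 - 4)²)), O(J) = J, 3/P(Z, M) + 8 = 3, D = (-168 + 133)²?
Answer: -108476220804/5 ≈ -2.1695e+10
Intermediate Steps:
D = 1225 (D = (-35)² = 1225)
P(Z, M) = -⅗ (P(Z, M) = 3/(-8 + 3) = 3/(-5) = 3*(-⅕) = -⅗)
a = -⅗ ≈ -0.60000
E = 1225
-183444 + (-121577 + E)*(-1*(-180264) + a) = -183444 + (-121577 + 1225)*(-1*(-180264) - ⅗) = -183444 - 120352*(180264 - ⅗) = -183444 - 120352*901317/5 = -183444 - 108475303584/5 = -108476220804/5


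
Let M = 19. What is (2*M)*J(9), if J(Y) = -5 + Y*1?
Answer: 152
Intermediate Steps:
J(Y) = -5 + Y
(2*M)*J(9) = (2*19)*(-5 + 9) = 38*4 = 152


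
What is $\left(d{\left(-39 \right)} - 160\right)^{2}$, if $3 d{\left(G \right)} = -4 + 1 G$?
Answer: $\frac{273529}{9} \approx 30392.0$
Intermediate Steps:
$d{\left(G \right)} = - \frac{4}{3} + \frac{G}{3}$ ($d{\left(G \right)} = \frac{-4 + 1 G}{3} = \frac{-4 + G}{3} = - \frac{4}{3} + \frac{G}{3}$)
$\left(d{\left(-39 \right)} - 160\right)^{2} = \left(\left(- \frac{4}{3} + \frac{1}{3} \left(-39\right)\right) - 160\right)^{2} = \left(\left(- \frac{4}{3} - 13\right) - 160\right)^{2} = \left(- \frac{43}{3} - 160\right)^{2} = \left(- \frac{523}{3}\right)^{2} = \frac{273529}{9}$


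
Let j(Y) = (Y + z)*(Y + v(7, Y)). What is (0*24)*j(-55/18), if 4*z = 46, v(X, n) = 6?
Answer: 0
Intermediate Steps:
z = 23/2 (z = (¼)*46 = 23/2 ≈ 11.500)
j(Y) = (6 + Y)*(23/2 + Y) (j(Y) = (Y + 23/2)*(Y + 6) = (23/2 + Y)*(6 + Y) = (6 + Y)*(23/2 + Y))
(0*24)*j(-55/18) = (0*24)*(69 + (-55/18)² + 35*(-55/18)/2) = 0*(69 + (-55*1/18)² + 35*(-55*1/18)/2) = 0*(69 + (-55/18)² + (35/2)*(-55/18)) = 0*(69 + 3025/324 - 1925/36) = 0*(2014/81) = 0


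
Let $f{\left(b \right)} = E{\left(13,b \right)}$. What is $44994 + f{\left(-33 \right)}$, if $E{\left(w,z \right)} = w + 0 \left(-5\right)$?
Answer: $45007$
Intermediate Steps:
$E{\left(w,z \right)} = w$ ($E{\left(w,z \right)} = w + 0 = w$)
$f{\left(b \right)} = 13$
$44994 + f{\left(-33 \right)} = 44994 + 13 = 45007$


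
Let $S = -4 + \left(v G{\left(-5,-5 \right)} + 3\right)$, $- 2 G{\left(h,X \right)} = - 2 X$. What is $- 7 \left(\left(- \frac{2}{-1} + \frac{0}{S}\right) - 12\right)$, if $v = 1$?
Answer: $70$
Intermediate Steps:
$G{\left(h,X \right)} = X$ ($G{\left(h,X \right)} = - \frac{\left(-2\right) X}{2} = X$)
$S = -6$ ($S = -4 + \left(1 \left(-5\right) + 3\right) = -4 + \left(-5 + 3\right) = -4 - 2 = -6$)
$- 7 \left(\left(- \frac{2}{-1} + \frac{0}{S}\right) - 12\right) = - 7 \left(\left(- \frac{2}{-1} + \frac{0}{-6}\right) - 12\right) = - 7 \left(\left(\left(-2\right) \left(-1\right) + 0 \left(- \frac{1}{6}\right)\right) - 12\right) = - 7 \left(\left(2 + 0\right) - 12\right) = - 7 \left(2 - 12\right) = \left(-7\right) \left(-10\right) = 70$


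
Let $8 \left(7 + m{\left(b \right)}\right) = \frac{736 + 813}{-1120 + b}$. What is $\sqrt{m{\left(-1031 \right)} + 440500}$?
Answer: $\frac{\sqrt{3623240953610}}{2868} \approx 663.7$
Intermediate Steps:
$m{\left(b \right)} = -7 + \frac{1549}{8 \left(-1120 + b\right)}$ ($m{\left(b \right)} = -7 + \frac{\left(736 + 813\right) \frac{1}{-1120 + b}}{8} = -7 + \frac{1549 \frac{1}{-1120 + b}}{8} = -7 + \frac{1549}{8 \left(-1120 + b\right)}$)
$\sqrt{m{\left(-1031 \right)} + 440500} = \sqrt{\frac{64269 - -57736}{8 \left(-1120 - 1031\right)} + 440500} = \sqrt{\frac{64269 + 57736}{8 \left(-2151\right)} + 440500} = \sqrt{\frac{1}{8} \left(- \frac{1}{2151}\right) 122005 + 440500} = \sqrt{- \frac{122005}{17208} + 440500} = \sqrt{\frac{7580001995}{17208}} = \frac{\sqrt{3623240953610}}{2868}$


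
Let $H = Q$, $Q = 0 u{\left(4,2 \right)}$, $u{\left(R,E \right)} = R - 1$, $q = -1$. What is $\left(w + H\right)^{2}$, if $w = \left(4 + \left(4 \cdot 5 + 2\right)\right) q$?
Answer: $676$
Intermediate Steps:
$w = -26$ ($w = \left(4 + \left(4 \cdot 5 + 2\right)\right) \left(-1\right) = \left(4 + \left(20 + 2\right)\right) \left(-1\right) = \left(4 + 22\right) \left(-1\right) = 26 \left(-1\right) = -26$)
$u{\left(R,E \right)} = -1 + R$
$Q = 0$ ($Q = 0 \left(-1 + 4\right) = 0 \cdot 3 = 0$)
$H = 0$
$\left(w + H\right)^{2} = \left(-26 + 0\right)^{2} = \left(-26\right)^{2} = 676$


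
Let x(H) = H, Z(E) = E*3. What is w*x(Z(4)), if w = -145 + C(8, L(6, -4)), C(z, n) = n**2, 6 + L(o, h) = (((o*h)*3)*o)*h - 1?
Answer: 35540352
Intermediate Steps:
Z(E) = 3*E
L(o, h) = -7 + 3*h**2*o**2 (L(o, h) = -6 + ((((o*h)*3)*o)*h - 1) = -6 + ((((h*o)*3)*o)*h - 1) = -6 + (((3*h*o)*o)*h - 1) = -6 + ((3*h*o**2)*h - 1) = -6 + (3*h**2*o**2 - 1) = -6 + (-1 + 3*h**2*o**2) = -7 + 3*h**2*o**2)
w = 2961696 (w = -145 + (-7 + 3*(-4)**2*6**2)**2 = -145 + (-7 + 3*16*36)**2 = -145 + (-7 + 1728)**2 = -145 + 1721**2 = -145 + 2961841 = 2961696)
w*x(Z(4)) = 2961696*(3*4) = 2961696*12 = 35540352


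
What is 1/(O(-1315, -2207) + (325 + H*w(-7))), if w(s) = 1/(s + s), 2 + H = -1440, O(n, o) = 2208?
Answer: 1/2636 ≈ 0.00037936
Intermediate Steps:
H = -1442 (H = -2 - 1440 = -1442)
w(s) = 1/(2*s)
1/(O(-1315, -2207) + (325 + H*w(-7))) = 1/(2208 + (325 - 721/(-7))) = 1/(2208 + (325 - 721*(-1)/7)) = 1/(2208 + (325 - 1442*(-1/14))) = 1/(2208 + (325 + 103)) = 1/(2208 + 428) = 1/2636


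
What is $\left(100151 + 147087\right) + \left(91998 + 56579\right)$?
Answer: $395815$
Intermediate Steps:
$\left(100151 + 147087\right) + \left(91998 + 56579\right) = 247238 + 148577 = 395815$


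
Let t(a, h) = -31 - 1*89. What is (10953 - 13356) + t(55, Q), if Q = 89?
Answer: -2523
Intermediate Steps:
t(a, h) = -120 (t(a, h) = -31 - 89 = -120)
(10953 - 13356) + t(55, Q) = (10953 - 13356) - 120 = -2403 - 120 = -2523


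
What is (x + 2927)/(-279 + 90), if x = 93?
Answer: -3020/189 ≈ -15.979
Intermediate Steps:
(x + 2927)/(-279 + 90) = (93 + 2927)/(-279 + 90) = 3020/(-189) = 3020*(-1/189) = -3020/189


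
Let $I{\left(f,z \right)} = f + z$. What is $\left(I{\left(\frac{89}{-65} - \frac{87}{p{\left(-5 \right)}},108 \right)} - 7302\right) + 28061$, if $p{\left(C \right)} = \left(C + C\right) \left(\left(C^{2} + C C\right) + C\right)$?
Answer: $\frac{40688357}{1950} \approx 20866.0$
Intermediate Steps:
$p{\left(C \right)} = 2 C \left(C + 2 C^{2}\right)$ ($p{\left(C \right)} = 2 C \left(\left(C^{2} + C^{2}\right) + C\right) = 2 C \left(2 C^{2} + C\right) = 2 C \left(C + 2 C^{2}\right)$)
$\left(I{\left(\frac{89}{-65} - \frac{87}{p{\left(-5 \right)}},108 \right)} - 7302\right) + 28061 = \left(\left(\left(\frac{89}{-65} - \frac{87}{\left(-5\right)^{2} \left(2 + 4 \left(-5\right)\right)}\right) + 108\right) - 7302\right) + 28061 = \left(\left(\left(89 \left(- \frac{1}{65}\right) - \frac{87}{25 \left(2 - 20\right)}\right) + 108\right) - 7302\right) + 28061 = \left(\left(\left(- \frac{89}{65} - \frac{87}{25 \left(-18\right)}\right) + 108\right) - 7302\right) + 28061 = \left(\left(\left(- \frac{89}{65} - \frac{87}{-450}\right) + 108\right) - 7302\right) + 28061 = \left(\left(\left(- \frac{89}{65} - - \frac{29}{150}\right) + 108\right) - 7302\right) + 28061 = \left(\left(\left(- \frac{89}{65} + \frac{29}{150}\right) + 108\right) - 7302\right) + 28061 = \left(\left(- \frac{2293}{1950} + 108\right) - 7302\right) + 28061 = \left(\frac{208307}{1950} - 7302\right) + 28061 = - \frac{14030593}{1950} + 28061 = \frac{40688357}{1950}$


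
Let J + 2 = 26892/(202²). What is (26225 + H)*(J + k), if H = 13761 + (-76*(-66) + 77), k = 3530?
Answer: 1622656967229/10201 ≈ 1.5907e+8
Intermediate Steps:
J = -13679/10201 (J = -2 + 26892/(202²) = -2 + 26892/40804 = -2 + 26892*(1/40804) = -2 + 6723/10201 = -13679/10201 ≈ -1.3409)
H = 18854 (H = 13761 + (5016 + 77) = 13761 + 5093 = 18854)
(26225 + H)*(J + k) = (26225 + 18854)*(-13679/10201 + 3530) = 45079*(35995851/10201) = 1622656967229/10201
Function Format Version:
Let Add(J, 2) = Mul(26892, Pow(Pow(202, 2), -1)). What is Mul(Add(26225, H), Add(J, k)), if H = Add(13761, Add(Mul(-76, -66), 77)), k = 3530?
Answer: Rational(1622656967229, 10201) ≈ 1.5907e+8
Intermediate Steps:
J = Rational(-13679, 10201) (J = Add(-2, Mul(26892, Pow(Pow(202, 2), -1))) = Add(-2, Mul(26892, Pow(40804, -1))) = Add(-2, Mul(26892, Rational(1, 40804))) = Add(-2, Rational(6723, 10201)) = Rational(-13679, 10201) ≈ -1.3409)
H = 18854 (H = Add(13761, Add(5016, 77)) = Add(13761, 5093) = 18854)
Mul(Add(26225, H), Add(J, k)) = Mul(Add(26225, 18854), Add(Rational(-13679, 10201), 3530)) = Mul(45079, Rational(35995851, 10201)) = Rational(1622656967229, 10201)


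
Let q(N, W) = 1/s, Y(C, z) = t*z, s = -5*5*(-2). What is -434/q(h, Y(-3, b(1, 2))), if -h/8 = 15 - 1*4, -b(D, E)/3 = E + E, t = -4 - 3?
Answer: -21700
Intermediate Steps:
t = -7
s = 50 (s = -25*(-2) = 50)
b(D, E) = -6*E (b(D, E) = -3*(E + E) = -6*E)
Y(C, z) = -7*z
h = -88 (h = -8*(15 - 1*4) = -8*(15 - 4) = -8*11 = -88)
q(N, W) = 1/50
-434/q(h, Y(-3, b(1, 2))) = -434/1/50 = -434*50 = -21700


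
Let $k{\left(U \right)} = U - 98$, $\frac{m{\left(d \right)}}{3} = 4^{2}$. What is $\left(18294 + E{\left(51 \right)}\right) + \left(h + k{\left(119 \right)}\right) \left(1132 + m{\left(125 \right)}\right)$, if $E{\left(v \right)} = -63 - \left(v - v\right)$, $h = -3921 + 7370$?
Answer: $4112831$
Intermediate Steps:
$m{\left(d \right)} = 48$ ($m{\left(d \right)} = 3 \cdot 4^{2} = 3 \cdot 16 = 48$)
$k{\left(U \right)} = -98 + U$
$h = 3449$
$E{\left(v \right)} = -63$ ($E{\left(v \right)} = -63 - 0 = -63 + 0 = -63$)
$\left(18294 + E{\left(51 \right)}\right) + \left(h + k{\left(119 \right)}\right) \left(1132 + m{\left(125 \right)}\right) = \left(18294 - 63\right) + \left(3449 + \left(-98 + 119\right)\right) \left(1132 + 48\right) = 18231 + \left(3449 + 21\right) 1180 = 18231 + 3470 \cdot 1180 = 18231 + 4094600 = 4112831$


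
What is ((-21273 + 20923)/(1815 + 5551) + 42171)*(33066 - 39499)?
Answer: -999145370594/3683 ≈ -2.7129e+8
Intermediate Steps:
((-21273 + 20923)/(1815 + 5551) + 42171)*(33066 - 39499) = (-350/7366 + 42171)*(-6433) = (-350*1/7366 + 42171)*(-6433) = (-175/3683 + 42171)*(-6433) = (155315618/3683)*(-6433) = -999145370594/3683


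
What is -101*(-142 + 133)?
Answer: 909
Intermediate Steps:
-101*(-142 + 133) = -101*(-9) = 909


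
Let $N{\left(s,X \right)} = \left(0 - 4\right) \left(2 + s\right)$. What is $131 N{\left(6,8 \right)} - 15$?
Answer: $-4207$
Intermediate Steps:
$N{\left(s,X \right)} = -8 - 4 s$ ($N{\left(s,X \right)} = - 4 \left(2 + s\right) = -8 - 4 s$)
$131 N{\left(6,8 \right)} - 15 = 131 \left(-8 - 24\right) - 15 = 131 \left(-32\right) - 15 = -4192 - 15 = -4207$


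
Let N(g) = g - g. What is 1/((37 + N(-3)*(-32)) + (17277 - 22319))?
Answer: -1/5005 ≈ -0.00019980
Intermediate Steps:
N(g) = 0
1/((37 + N(-3)*(-32)) + (17277 - 22319)) = 1/((37 + 0*(-32)) + (17277 - 22319)) = 1/((37 + 0) - 5042) = 1/(37 - 5042) = 1/(-5005) = -1/5005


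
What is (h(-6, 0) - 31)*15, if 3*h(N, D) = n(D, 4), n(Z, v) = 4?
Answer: -445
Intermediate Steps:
h(N, D) = 4/3 (h(N, D) = (⅓)*4 = 4/3)
(h(-6, 0) - 31)*15 = (4/3 - 31)*15 = -89/3*15 = -445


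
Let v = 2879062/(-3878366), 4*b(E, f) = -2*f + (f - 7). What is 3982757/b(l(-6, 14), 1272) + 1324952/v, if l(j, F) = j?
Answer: -114106865823108/63488281 ≈ -1.7973e+6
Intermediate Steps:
b(E, f) = -7/4 - f/4 (b(E, f) = (-2*f + (f - 7))/4 = (-2*f + (-7 + f))/4 = (-7 - f)/4 = -7/4 - f/4)
v = -1439531/1939183 (v = 2879062*(-1/3878366) = -1439531/1939183 ≈ -0.74234)
3982757/b(l(-6, 14), 1272) + 1324952/v = 3982757/(-7/4 - ¼*1272) + 1324952/(-1439531/1939183) = 3982757/(-7/4 - 318) + 1324952*(-1939183/1439531) = 3982757/(-1279/4) - 88597392904/49639 = 3982757*(-4/1279) - 88597392904/49639 = -15931028/1279 - 88597392904/49639 = -114106865823108/63488281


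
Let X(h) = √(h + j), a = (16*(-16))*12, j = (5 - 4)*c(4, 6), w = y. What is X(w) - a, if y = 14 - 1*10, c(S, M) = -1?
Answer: 3072 + √3 ≈ 3073.7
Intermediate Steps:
y = 4 (y = 14 - 10 = 4)
w = 4
j = -1 (j = (5 - 4)*(-1) = 1*(-1) = -1)
a = -3072 (a = -256*12 = -3072)
X(h) = √(-1 + h) (X(h) = √(h - 1) = √(-1 + h))
X(w) - a = √(-1 + 4) - 1*(-3072) = √3 + 3072 = 3072 + √3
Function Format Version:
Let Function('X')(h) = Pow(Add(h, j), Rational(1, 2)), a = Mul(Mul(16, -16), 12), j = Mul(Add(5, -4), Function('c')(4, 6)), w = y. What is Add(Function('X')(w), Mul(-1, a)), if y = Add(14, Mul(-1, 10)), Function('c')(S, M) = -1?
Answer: Add(3072, Pow(3, Rational(1, 2))) ≈ 3073.7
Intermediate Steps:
y = 4 (y = Add(14, -10) = 4)
w = 4
j = -1 (j = Mul(Add(5, -4), -1) = Mul(1, -1) = -1)
a = -3072 (a = Mul(-256, 12) = -3072)
Function('X')(h) = Pow(Add(-1, h), Rational(1, 2)) (Function('X')(h) = Pow(Add(h, -1), Rational(1, 2)) = Pow(Add(-1, h), Rational(1, 2)))
Add(Function('X')(w), Mul(-1, a)) = Add(Pow(Add(-1, 4), Rational(1, 2)), Mul(-1, -3072)) = Add(Pow(3, Rational(1, 2)), 3072) = Add(3072, Pow(3, Rational(1, 2)))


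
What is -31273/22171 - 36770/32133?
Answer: -1820122979/712420743 ≈ -2.5548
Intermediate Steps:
-31273/22171 - 36770/32133 = -1820122979/712420743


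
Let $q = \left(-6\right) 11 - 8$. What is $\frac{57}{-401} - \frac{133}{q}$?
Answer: $\frac{49115}{29674} \approx 1.6552$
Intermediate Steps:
$q = -74$ ($q = -66 - 8 = -74$)
$\frac{57}{-401} - \frac{133}{q} = \frac{57}{-401} - \frac{133}{-74} = 57 \left(- \frac{1}{401}\right) - - \frac{133}{74} = - \frac{57}{401} + \frac{133}{74} = \frac{49115}{29674}$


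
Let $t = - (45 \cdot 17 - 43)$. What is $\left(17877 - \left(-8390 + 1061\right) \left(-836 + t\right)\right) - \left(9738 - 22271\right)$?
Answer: $-11388172$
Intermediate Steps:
$t = -722$ ($t = - (765 - 43) = \left(-1\right) 722 = -722$)
$\left(17877 - \left(-8390 + 1061\right) \left(-836 + t\right)\right) - \left(9738 - 22271\right) = \left(17877 - \left(-8390 + 1061\right) \left(-836 - 722\right)\right) - \left(9738 - 22271\right) = \left(17877 - \left(-7329\right) \left(-1558\right)\right) - \left(9738 - 22271\right) = \left(17877 - 11418582\right) - -12533 = \left(17877 - 11418582\right) + 12533 = -11400705 + 12533 = -11388172$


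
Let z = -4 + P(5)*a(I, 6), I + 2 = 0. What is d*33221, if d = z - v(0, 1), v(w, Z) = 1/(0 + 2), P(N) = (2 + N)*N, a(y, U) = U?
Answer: 13653831/2 ≈ 6.8269e+6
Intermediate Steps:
I = -2 (I = -2 + 0 = -2)
P(N) = N*(2 + N)
z = 206 (z = -4 + (5*(2 + 5))*6 = -4 + (5*7)*6 = -4 + 35*6 = -4 + 210 = 206)
v(w, Z) = ½ (v(w, Z) = 1/2 = ½)
d = 411/2 (d = 206 - 1*½ = 206 - ½ = 411/2 ≈ 205.50)
d*33221 = (411/2)*33221 = 13653831/2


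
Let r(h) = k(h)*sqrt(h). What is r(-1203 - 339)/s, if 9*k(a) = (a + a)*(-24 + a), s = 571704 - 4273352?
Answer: -67077*I*sqrt(1542)/462706 ≈ -5.6926*I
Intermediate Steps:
s = -3701648
k(a) = 2*a*(-24 + a)/9 (k(a) = ((a + a)*(-24 + a))/9 = ((2*a)*(-24 + a))/9 = (2*a*(-24 + a))/9 = 2*a*(-24 + a)/9)
r(h) = 2*h**(3/2)*(-24 + h)/9 (r(h) = (2*h*(-24 + h)/9)*sqrt(h) = 2*h**(3/2)*(-24 + h)/9)
r(-1203 - 339)/s = (2*(-1203 - 339)**(3/2)*(-24 + (-1203 - 339))/9)/(-3701648) = (2*(-1542)**(3/2)*(-24 - 1542)/9)*(-1/3701648) = ((2/9)*(-1542*I*sqrt(1542))*(-1566))*(-1/3701648) = (536616*I*sqrt(1542))*(-1/3701648) = -67077*I*sqrt(1542)/462706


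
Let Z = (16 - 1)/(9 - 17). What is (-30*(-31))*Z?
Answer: -6975/4 ≈ -1743.8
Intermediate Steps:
Z = -15/8 (Z = 15/(-8) = 15*(-⅛) = -15/8 ≈ -1.8750)
(-30*(-31))*Z = -30*(-31)*(-15/8) = 930*(-15/8) = -6975/4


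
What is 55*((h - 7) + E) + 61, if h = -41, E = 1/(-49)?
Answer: -126426/49 ≈ -2580.1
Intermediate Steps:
E = -1/49 ≈ -0.020408
55*((h - 7) + E) + 61 = 55*((-41 - 7) - 1/49) + 61 = 55*(-48 - 1/49) + 61 = 55*(-2353/49) + 61 = -129415/49 + 61 = -126426/49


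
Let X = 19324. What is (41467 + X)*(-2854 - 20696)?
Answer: -1431628050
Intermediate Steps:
(41467 + X)*(-2854 - 20696) = (41467 + 19324)*(-2854 - 20696) = 60791*(-23550) = -1431628050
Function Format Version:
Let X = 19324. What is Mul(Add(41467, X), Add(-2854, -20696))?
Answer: -1431628050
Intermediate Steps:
Mul(Add(41467, X), Add(-2854, -20696)) = Mul(Add(41467, 19324), Add(-2854, -20696)) = Mul(60791, -23550) = -1431628050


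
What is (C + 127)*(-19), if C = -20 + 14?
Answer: -2299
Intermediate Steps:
C = -6
(C + 127)*(-19) = (-6 + 127)*(-19) = 121*(-19) = -2299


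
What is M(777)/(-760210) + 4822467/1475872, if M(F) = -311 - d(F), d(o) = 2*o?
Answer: 366884013935/112197265312 ≈ 3.2700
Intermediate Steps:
M(F) = -311 - 2*F
M(777)/(-760210) + 4822467/1475872 = (-311 - 2*777)/(-760210) + 4822467/1475872 = (-311 - 1554)*(-1/760210) + 4822467*(1/1475872) = -1865*(-1/760210) + 4822467/1475872 = 373/152042 + 4822467/1475872 = 366884013935/112197265312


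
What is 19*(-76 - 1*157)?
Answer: -4427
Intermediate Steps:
19*(-76 - 1*157) = 19*(-76 - 157) = 19*(-233) = -4427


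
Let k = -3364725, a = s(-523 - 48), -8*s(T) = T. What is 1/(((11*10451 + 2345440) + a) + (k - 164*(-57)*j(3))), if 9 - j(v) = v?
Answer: -8/6785317 ≈ -1.1790e-6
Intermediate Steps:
j(v) = 9 - v
s(T) = -T/8
a = 571/8 (a = -(-523 - 48)/8 = -⅛*(-571) = 571/8 ≈ 71.375)
1/(((11*10451 + 2345440) + a) + (k - 164*(-57)*j(3))) = 1/(((11*10451 + 2345440) + 571/8) + (-3364725 - 164*(-57)*(9 - 1*3))) = 1/(((114961 + 2345440) + 571/8) + (-3364725 - (-9348)*(9 - 3))) = 1/((2460401 + 571/8) + (-3364725 - (-9348)*6)) = 1/(19683779/8 + (-3364725 - 1*(-56088))) = 1/(19683779/8 + (-3364725 + 56088)) = 1/(19683779/8 - 3308637) = 1/(-6785317/8) = -8/6785317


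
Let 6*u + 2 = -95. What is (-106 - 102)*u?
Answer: 10088/3 ≈ 3362.7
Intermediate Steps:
u = -97/6 (u = -⅓ + (⅙)*(-95) = -⅓ - 95/6 = -97/6 ≈ -16.167)
(-106 - 102)*u = (-106 - 102)*(-97/6) = -208*(-97/6) = 10088/3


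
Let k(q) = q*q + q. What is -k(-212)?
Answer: -44732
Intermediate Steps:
k(q) = q + q**2 (k(q) = q**2 + q = q + q**2)
-k(-212) = -(-212)*(1 - 212) = -(-212)*(-211) = -1*44732 = -44732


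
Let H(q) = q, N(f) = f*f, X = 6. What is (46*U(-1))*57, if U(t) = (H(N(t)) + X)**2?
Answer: 128478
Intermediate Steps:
N(f) = f**2
U(t) = (6 + t**2)**2 (U(t) = (t**2 + 6)**2 = (6 + t**2)**2)
(46*U(-1))*57 = (46*(6 + (-1)**2)**2)*57 = (46*(6 + 1)**2)*57 = (46*7**2)*57 = (46*49)*57 = 2254*57 = 128478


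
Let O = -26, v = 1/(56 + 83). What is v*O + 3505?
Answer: 487169/139 ≈ 3504.8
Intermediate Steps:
v = 1/139 ≈ 0.0071942
v*O + 3505 = (1/139)*(-26) + 3505 = -26/139 + 3505 = 487169/139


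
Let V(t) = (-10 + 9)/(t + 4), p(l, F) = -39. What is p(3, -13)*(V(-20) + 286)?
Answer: -178503/16 ≈ -11156.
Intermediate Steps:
V(t) = -1/(4 + t)
p(3, -13)*(V(-20) + 286) = -39*(-1/(4 - 20) + 286) = -39*(-1/(-16) + 286) = -39*(-1*(-1/16) + 286) = -39*(1/16 + 286) = -39*4577/16 = -178503/16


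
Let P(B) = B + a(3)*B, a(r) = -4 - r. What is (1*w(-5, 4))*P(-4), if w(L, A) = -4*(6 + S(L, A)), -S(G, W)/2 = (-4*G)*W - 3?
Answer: 14208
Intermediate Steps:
S(G, W) = 6 + 8*G*W (S(G, W) = -2*((-4*G)*W - 3) = -2*(-4*G*W - 3) = -2*(-3 - 4*G*W) = 6 + 8*G*W)
w(L, A) = -48 - 32*A*L (w(L, A) = -4*(6 + (6 + 8*L*A)) = -4*(6 + (6 + 8*A*L)) = -4*(12 + 8*A*L) = -48 - 32*A*L)
P(B) = -6*B (P(B) = B + (-4 - 1*3)*B = B + (-4 - 3)*B = B - 7*B = -6*B)
(1*w(-5, 4))*P(-4) = (1*(-48 - 32*4*(-5)))*(-6*(-4)) = (1*(-48 + 640))*24 = (1*592)*24 = 592*24 = 14208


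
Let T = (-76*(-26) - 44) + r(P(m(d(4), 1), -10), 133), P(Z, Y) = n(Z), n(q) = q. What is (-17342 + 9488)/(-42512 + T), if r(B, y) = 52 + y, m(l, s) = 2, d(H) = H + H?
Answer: 2618/13465 ≈ 0.19443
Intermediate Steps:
d(H) = 2*H
P(Z, Y) = Z
T = 2117 (T = (-76*(-26) - 44) + (52 + 133) = (1976 - 44) + 185 = 1932 + 185 = 2117)
(-17342 + 9488)/(-42512 + T) = (-17342 + 9488)/(-42512 + 2117) = -7854/(-40395) = -7854*(-1/40395) = 2618/13465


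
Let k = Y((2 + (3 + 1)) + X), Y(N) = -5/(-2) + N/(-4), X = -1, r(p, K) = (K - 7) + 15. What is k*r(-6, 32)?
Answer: 50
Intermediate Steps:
r(p, K) = 8 + K (r(p, K) = (-7 + K) + 15 = 8 + K)
Y(N) = 5/2 - N/4 (Y(N) = -5*(-½) + N*(-¼) = 5/2 - N/4)
k = 5/4 (k = 5/2 - ((2 + (3 + 1)) - 1)/4 = 5/2 - ((2 + 4) - 1)/4 = 5/2 - (6 - 1)/4 = 5/2 - ¼*5 = 5/2 - 5/4 = 5/4 ≈ 1.2500)
k*r(-6, 32) = 5*(8 + 32)/4 = (5/4)*40 = 50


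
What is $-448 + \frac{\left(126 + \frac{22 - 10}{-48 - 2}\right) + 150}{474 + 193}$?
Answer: $- \frac{7463506}{16675} \approx -447.59$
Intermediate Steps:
$-448 + \frac{\left(126 + \frac{22 - 10}{-48 - 2}\right) + 150}{474 + 193} = -448 + \frac{\left(126 + \frac{12}{-50}\right) + 150}{667} = -448 + \left(\left(126 + 12 \left(- \frac{1}{50}\right)\right) + 150\right) \frac{1}{667} = -448 + \left(\left(126 - \frac{6}{25}\right) + 150\right) \frac{1}{667} = -448 + \left(\frac{3144}{25} + 150\right) \frac{1}{667} = -448 + \frac{6894}{25} \cdot \frac{1}{667} = -448 + \frac{6894}{16675} = - \frac{7463506}{16675}$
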